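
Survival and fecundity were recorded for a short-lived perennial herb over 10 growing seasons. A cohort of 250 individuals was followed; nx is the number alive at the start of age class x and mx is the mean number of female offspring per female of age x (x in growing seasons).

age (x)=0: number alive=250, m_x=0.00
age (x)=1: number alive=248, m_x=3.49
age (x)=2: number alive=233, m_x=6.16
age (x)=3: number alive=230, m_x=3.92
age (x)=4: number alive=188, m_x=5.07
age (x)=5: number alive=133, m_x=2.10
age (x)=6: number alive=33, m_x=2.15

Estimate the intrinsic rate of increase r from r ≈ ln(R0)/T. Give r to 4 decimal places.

1.0790

lx = nx/n0 = nx/250: 1, 0.992, 0.932, 0.92, 0.752, 0.532, 0.132
R0 = Σ lx·mx = 0 + 3.46208 + 5.74112 + 3.6064 + 3.81264 + 1.1172 + 0.2838 = 18.02324
Σ x·lx·mx = 48.30288; T = 48.30288/18.02324 = 2.68003…
r ≈ ln(R0)/T = ln(18.02324)/2.68003… = 1.078965… → 1.0790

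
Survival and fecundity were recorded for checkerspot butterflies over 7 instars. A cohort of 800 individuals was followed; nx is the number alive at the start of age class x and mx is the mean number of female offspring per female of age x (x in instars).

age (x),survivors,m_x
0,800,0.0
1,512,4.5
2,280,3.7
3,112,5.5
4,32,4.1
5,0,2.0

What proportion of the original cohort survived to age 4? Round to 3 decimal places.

l_4 = n_4/n_0 = 32/800 = 0.04 → 0.040

0.040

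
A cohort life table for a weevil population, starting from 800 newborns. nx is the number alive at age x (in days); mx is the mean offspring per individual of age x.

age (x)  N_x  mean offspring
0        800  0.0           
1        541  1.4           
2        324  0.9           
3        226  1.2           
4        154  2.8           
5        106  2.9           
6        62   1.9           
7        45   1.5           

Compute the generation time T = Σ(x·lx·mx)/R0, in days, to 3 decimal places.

2.939

lx = nx/n0 = nx/800: 1, 0.67625, 0.405, 0.2825, 0.1925, 0.1325, 0.0775, 0.05625
lx·mx: 0, 0.94675, 0.3645, 0.339, 0.539, 0.38425, 0.14725, 0.084375 → R0 = 2.805125
x·lx·mx: 0, 0.94675, 0.729, 1.017, 2.156, 1.92125, 0.8835, 0.590625 → Σ = 8.244125
T = 8.244125 / 2.805125 = 2.938951… → 2.939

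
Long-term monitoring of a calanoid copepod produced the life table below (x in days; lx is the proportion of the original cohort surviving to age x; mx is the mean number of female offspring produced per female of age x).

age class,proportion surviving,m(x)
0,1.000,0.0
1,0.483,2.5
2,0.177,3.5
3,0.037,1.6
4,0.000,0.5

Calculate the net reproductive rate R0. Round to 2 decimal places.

1.89

lx·mx by age: 0, 1.2075, 0.6195, 0.0592, 0
R0 = Σ lx·mx = 1.8862 → 1.89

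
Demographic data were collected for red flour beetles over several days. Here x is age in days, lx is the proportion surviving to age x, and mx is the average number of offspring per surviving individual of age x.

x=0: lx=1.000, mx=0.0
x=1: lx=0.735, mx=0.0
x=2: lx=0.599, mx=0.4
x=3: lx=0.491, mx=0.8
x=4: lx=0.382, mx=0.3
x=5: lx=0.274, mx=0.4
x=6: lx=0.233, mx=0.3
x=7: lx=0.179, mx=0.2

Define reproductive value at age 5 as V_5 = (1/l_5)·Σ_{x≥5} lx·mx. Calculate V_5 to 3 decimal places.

lx·mx for x ≥ 5: 0.1096, 0.0699, 0.0358 → sum = 0.2153
V_5 = 0.2153 / l_5 = 0.2153 / 0.274 = 0.785766… → 0.786

0.786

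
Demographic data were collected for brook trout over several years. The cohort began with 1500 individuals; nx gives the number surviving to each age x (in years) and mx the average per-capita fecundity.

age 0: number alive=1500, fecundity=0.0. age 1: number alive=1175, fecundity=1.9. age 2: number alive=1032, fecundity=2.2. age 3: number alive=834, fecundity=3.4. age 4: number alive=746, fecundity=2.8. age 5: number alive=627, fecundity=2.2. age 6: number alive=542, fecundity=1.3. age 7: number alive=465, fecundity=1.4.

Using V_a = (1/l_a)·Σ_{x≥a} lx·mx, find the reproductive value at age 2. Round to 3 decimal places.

lx = nx/n0 = nx/1500: 1, 0.78333…, 0.688, 0.556, 0.49733…, 0.418, 0.36133…, 0.31
lx·mx for x ≥ 2: 1.5136, 1.8904, 1.392533…, 0.9196, 0.469733…, 0.434 → sum = 6.619867…
V_2 = 6.619867… / l_2 = 6.619867… / 0.688 = 9.621899… → 9.622

9.622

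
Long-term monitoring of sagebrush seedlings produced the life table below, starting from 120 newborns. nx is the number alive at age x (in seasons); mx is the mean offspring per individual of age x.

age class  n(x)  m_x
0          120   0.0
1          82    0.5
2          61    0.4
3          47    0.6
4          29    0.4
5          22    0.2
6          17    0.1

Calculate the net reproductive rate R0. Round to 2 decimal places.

0.93

lx = nx/n0 = nx/120: 1, 0.68333…, 0.50833…, 0.39167…, 0.24167…, 0.18333…, 0.14167…
lx·mx by age: 0, 0.341667…, 0.203333…, 0.235…, 0.096667…, 0.036667…, 0.014167…
R0 = Σ lx·mx = 0.9275… → 0.93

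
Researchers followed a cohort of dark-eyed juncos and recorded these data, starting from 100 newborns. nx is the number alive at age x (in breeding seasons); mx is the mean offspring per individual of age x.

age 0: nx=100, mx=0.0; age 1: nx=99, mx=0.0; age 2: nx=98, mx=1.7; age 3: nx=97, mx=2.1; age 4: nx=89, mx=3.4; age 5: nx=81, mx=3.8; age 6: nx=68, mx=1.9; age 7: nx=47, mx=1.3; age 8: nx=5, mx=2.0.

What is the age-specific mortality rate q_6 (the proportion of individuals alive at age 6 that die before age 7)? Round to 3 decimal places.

lx = nx/n0 = nx/100: 1, 0.99, 0.98, 0.97, 0.89, 0.81, 0.68, 0.47, 0.05
q_6 = (l_6 − l_7) / l_6 = (0.68 − 0.47) / 0.68
     = 0.21 / 0.68 = 0.308824… → 0.309

0.309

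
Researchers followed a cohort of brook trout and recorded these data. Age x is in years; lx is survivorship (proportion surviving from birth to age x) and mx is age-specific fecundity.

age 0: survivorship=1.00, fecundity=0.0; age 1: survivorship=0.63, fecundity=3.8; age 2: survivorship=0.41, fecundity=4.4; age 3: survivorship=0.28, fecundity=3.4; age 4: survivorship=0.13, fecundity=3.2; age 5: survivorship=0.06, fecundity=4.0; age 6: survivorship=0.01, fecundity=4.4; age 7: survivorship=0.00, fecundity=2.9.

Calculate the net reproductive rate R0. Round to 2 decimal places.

lx·mx by age: 0, 2.394, 1.804, 0.952, 0.416, 0.24, 0.044, 0
R0 = Σ lx·mx = 5.85 → 5.85

5.85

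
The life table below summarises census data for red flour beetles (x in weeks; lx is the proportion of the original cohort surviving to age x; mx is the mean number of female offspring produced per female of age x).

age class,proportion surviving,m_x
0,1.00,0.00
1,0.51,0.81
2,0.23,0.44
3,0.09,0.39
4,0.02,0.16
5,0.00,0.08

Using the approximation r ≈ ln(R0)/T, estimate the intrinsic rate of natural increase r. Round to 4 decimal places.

R0 = Σ lx·mx = 0 + 0.4131 + 0.1012 + 0.0351 + 0.0032 + 0 = 0.5526
Σ x·lx·mx = 0.7336; T = 0.7336/0.5526 = 1.32754…
r ≈ ln(R0)/T = ln(0.5526)/1.32754… = -0.446781… → -0.4468

-0.4468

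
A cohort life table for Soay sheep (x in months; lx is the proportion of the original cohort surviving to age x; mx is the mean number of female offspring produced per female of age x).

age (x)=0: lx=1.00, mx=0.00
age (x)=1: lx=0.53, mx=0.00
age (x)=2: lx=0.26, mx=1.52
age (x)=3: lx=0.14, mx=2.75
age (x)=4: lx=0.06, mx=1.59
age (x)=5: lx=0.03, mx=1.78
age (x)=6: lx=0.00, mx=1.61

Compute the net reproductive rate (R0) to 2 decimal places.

0.93

lx·mx by age: 0, 0, 0.3952, 0.385, 0.0954, 0.0534, 0
R0 = Σ lx·mx = 0.929 → 0.93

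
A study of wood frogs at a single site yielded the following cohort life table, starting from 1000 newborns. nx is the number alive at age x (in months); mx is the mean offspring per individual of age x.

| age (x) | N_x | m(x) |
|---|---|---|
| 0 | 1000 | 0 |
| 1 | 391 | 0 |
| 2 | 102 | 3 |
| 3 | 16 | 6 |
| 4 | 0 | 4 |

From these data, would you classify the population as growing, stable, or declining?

lx = nx/n0 = nx/1000: 1, 0.391, 0.102, 0.016, 0
R0 = Σ lx·mx = 0 + 0 + 0.306 + 0.096 + 0 = 0.402
R0 < 1, so the population is declining.

declining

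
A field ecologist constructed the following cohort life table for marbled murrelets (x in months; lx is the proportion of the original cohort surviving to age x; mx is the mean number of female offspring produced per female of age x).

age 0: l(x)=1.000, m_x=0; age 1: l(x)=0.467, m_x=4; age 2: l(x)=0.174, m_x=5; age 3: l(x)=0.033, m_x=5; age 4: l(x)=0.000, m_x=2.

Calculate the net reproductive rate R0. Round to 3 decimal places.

lx·mx by age: 0, 1.868, 0.87, 0.165, 0
R0 = Σ lx·mx = 2.903 → 2.903

2.903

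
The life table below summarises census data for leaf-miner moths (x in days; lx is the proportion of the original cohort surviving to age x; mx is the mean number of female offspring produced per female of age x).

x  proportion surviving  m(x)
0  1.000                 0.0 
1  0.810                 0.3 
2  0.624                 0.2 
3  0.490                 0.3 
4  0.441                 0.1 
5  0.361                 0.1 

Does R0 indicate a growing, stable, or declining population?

R0 = Σ lx·mx = 0 + 0.243 + 0.1248 + 0.147 + 0.0441 + 0.0361 = 0.595
R0 < 1, so the population is declining.

declining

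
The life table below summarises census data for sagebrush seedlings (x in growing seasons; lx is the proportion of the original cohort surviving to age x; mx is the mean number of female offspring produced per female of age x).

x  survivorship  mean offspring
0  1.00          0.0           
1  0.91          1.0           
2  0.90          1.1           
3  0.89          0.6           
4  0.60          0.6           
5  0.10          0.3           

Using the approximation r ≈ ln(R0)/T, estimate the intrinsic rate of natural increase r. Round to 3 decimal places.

R0 = Σ lx·mx = 0 + 0.91 + 0.99 + 0.534 + 0.36 + 0.03 = 2.824
Σ x·lx·mx = 6.082; T = 6.082/2.824 = 2.15368…
r ≈ ln(R0)/T = ln(2.824)/2.15368… = 0.48204… → 0.482

0.482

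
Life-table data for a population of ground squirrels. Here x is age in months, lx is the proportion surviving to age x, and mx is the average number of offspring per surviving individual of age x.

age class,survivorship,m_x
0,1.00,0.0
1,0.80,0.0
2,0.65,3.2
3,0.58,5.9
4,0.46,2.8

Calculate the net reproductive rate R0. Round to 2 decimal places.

6.79

lx·mx by age: 0, 0, 2.08, 3.422, 1.288
R0 = Σ lx·mx = 6.79 → 6.79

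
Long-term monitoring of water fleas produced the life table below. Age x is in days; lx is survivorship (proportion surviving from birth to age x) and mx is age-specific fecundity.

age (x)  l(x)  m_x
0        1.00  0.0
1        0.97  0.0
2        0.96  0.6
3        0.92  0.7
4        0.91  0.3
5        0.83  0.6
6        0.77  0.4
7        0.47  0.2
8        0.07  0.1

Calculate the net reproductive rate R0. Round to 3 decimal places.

2.400

lx·mx by age: 0, 0, 0.576, 0.644, 0.273, 0.498, 0.308, 0.094, 0.007
R0 = Σ lx·mx = 2.4 → 2.400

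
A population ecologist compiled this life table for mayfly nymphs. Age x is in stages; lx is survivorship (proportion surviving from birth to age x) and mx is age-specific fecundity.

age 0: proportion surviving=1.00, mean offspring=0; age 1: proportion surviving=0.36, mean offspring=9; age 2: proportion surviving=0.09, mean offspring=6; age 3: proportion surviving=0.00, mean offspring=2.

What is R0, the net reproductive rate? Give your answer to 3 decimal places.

lx·mx by age: 0, 3.24, 0.54, 0
R0 = Σ lx·mx = 3.78 → 3.780

3.780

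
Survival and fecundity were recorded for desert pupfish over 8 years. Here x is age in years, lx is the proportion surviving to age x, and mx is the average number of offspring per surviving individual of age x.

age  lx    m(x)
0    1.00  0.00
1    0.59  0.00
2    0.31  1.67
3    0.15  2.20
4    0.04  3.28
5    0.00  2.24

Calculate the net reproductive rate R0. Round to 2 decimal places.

0.98

lx·mx by age: 0, 0, 0.5177, 0.33, 0.1312, 0
R0 = Σ lx·mx = 0.9789 → 0.98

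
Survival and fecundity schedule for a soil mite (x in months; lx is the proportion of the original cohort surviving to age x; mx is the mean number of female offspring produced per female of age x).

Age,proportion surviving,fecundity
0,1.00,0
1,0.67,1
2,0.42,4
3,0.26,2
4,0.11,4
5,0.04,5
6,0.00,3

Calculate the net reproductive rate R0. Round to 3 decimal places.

lx·mx by age: 0, 0.67, 1.68, 0.52, 0.44, 0.2, 0
R0 = Σ lx·mx = 3.51 → 3.510

3.510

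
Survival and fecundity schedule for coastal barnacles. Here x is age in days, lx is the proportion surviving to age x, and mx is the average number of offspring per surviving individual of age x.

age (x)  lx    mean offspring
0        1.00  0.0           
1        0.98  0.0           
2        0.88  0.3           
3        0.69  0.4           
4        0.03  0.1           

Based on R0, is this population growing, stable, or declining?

R0 = Σ lx·mx = 0 + 0 + 0.264 + 0.276 + 0.003 = 0.543
R0 < 1, so the population is declining.

declining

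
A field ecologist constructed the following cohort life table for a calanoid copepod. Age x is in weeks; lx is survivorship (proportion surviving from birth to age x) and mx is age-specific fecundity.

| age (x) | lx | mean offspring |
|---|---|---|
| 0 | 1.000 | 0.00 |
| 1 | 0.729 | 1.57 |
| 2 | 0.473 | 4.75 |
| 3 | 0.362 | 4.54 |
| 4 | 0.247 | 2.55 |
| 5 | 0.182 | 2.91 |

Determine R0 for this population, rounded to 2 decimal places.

6.19

lx·mx by age: 0, 1.14453, 2.24675, 1.64348, 0.62985, 0.52962
R0 = Σ lx·mx = 6.19423 → 6.19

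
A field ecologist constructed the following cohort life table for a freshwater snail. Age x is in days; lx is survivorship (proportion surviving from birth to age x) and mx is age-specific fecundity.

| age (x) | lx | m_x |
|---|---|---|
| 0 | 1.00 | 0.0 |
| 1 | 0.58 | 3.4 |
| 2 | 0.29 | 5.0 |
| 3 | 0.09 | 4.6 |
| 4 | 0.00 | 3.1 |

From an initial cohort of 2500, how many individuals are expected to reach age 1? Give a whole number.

1450

Expected survivors = N0 · l_1 = 2500 × 0.58 = 1450 → 1450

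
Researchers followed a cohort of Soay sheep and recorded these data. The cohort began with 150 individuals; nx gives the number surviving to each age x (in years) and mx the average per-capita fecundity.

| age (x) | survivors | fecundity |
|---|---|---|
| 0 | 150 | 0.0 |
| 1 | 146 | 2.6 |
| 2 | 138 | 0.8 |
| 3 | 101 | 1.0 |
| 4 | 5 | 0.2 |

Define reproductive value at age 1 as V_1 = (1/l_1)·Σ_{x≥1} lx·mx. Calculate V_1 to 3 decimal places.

lx = nx/n0 = nx/150: 1, 0.97333…, 0.92, 0.67333…, 0.03333…
lx·mx for x ≥ 1: 2.530667…, 0.736, 0.673333…, 0.006667… → sum = 3.946667…
V_1 = 3.946667… / l_1 = 3.946667… / 0.973333… = 4.054795… → 4.055

4.055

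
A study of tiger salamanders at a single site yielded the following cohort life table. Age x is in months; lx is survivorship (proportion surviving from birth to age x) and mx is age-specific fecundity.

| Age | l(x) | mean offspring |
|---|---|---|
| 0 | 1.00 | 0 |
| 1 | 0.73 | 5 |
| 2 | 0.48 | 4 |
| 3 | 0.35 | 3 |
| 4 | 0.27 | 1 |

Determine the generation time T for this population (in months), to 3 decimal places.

1.701

lx·mx: 0, 3.65, 1.92, 1.05, 0.27 → R0 = 6.89
x·lx·mx: 0, 3.65, 3.84, 3.15, 1.08 → Σ = 11.72
T = 11.72 / 6.89 = 1.701016… → 1.701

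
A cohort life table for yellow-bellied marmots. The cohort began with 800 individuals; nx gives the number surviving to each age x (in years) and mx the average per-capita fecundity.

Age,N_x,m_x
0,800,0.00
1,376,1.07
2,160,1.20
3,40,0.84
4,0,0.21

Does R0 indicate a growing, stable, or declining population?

lx = nx/n0 = nx/800: 1, 0.47, 0.2, 0.05, 0
R0 = Σ lx·mx = 0 + 0.5029 + 0.24 + 0.042 + 0 = 0.7849
R0 < 1, so the population is declining.

declining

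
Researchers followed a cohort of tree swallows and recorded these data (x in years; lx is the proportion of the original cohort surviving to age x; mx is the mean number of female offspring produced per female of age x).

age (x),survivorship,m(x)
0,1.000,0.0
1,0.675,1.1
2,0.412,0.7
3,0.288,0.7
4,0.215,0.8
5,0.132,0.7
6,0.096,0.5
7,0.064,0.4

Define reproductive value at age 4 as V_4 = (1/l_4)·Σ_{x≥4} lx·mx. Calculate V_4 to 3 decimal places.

1.572

lx·mx for x ≥ 4: 0.172, 0.0924, 0.048, 0.0256 → sum = 0.338
V_4 = 0.338 / l_4 = 0.338 / 0.215 = 1.572093… → 1.572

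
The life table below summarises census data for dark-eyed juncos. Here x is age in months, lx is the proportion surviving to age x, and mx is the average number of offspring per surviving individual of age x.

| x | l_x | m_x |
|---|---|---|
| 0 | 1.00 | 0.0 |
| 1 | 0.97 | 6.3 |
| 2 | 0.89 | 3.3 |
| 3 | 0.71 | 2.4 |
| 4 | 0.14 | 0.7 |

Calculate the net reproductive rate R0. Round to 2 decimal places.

lx·mx by age: 0, 6.111, 2.937, 1.704, 0.098
R0 = Σ lx·mx = 10.85 → 10.85

10.85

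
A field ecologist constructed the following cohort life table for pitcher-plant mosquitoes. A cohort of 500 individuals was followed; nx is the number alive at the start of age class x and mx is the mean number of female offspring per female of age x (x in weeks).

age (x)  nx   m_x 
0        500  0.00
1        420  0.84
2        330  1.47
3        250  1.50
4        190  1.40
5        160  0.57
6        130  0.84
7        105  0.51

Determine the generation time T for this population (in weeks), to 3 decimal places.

lx = nx/n0 = nx/500: 1, 0.84, 0.66, 0.5, 0.38, 0.32, 0.26, 0.21
lx·mx: 0, 0.7056, 0.9702, 0.75, 0.532, 0.1824, 0.2184, 0.1071 → R0 = 3.4657
x·lx·mx: 0, 0.7056, 1.9404, 2.25, 2.128, 0.912, 1.3104, 0.7497 → Σ = 9.9961
T = 9.9961 / 3.4657 = 2.884295… → 2.884

2.884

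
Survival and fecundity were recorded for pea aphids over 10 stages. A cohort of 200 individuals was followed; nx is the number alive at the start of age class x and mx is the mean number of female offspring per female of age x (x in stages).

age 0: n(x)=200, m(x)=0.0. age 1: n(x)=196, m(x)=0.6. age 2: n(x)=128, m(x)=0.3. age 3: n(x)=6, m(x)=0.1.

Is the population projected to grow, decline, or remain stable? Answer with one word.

lx = nx/n0 = nx/200: 1, 0.98, 0.64, 0.03
R0 = Σ lx·mx = 0 + 0.588 + 0.192 + 0.003 = 0.783
R0 < 1, so the population is declining.

declining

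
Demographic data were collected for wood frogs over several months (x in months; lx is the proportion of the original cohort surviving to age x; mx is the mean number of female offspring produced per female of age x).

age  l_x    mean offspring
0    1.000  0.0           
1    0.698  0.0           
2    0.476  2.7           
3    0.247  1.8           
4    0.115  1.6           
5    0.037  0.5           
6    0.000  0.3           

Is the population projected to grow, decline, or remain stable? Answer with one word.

growing

R0 = Σ lx·mx = 0 + 0 + 1.2852 + 0.4446 + 0.184 + 0.0185 + 0 = 1.9323
R0 > 1, so the population is growing.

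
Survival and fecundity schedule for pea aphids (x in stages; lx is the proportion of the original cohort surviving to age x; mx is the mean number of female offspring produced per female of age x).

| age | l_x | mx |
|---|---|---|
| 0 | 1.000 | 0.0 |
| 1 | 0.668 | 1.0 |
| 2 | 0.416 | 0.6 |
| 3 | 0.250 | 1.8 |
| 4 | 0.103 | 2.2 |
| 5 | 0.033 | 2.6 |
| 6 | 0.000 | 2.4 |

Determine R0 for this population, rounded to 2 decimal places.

lx·mx by age: 0, 0.668, 0.2496, 0.45, 0.2266, 0.0858, 0
R0 = Σ lx·mx = 1.68 → 1.68

1.68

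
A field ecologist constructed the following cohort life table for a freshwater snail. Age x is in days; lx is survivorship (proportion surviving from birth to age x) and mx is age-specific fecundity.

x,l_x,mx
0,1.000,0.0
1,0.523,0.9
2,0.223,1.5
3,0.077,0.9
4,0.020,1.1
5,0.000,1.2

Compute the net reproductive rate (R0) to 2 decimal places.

0.90

lx·mx by age: 0, 0.4707, 0.3345, 0.0693, 0.022, 0
R0 = Σ lx·mx = 0.8965 → 0.90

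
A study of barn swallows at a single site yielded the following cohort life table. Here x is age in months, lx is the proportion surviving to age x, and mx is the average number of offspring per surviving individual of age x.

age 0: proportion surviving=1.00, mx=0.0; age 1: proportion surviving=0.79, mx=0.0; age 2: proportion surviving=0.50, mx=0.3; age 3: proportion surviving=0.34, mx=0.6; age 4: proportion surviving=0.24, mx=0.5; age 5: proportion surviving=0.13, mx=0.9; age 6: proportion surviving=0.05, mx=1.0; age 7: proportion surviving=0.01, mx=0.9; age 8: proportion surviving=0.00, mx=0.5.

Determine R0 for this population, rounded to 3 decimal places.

lx·mx by age: 0, 0, 0.15, 0.204, 0.12, 0.117, 0.05, 0.009, 0
R0 = Σ lx·mx = 0.65 → 0.650

0.650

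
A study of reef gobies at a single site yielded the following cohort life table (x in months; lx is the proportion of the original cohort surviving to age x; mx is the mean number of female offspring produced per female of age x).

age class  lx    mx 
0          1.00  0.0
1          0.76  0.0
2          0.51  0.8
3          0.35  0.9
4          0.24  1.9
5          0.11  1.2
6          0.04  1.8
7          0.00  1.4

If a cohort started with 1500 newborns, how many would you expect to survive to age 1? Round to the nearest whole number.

1140

Expected survivors = N0 · l_1 = 1500 × 0.76 = 1140 → 1140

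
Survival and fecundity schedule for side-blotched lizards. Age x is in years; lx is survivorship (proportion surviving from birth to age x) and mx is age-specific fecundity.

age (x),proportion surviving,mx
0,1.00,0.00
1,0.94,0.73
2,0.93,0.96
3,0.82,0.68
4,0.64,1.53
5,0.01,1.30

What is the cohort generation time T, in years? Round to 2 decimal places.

lx·mx: 0, 0.6862, 0.8928, 0.5576, 0.9792, 0.013 → R0 = 3.1288
x·lx·mx: 0, 0.6862, 1.7856, 1.6728, 3.9168, 0.065 → Σ = 8.1264
T = 8.1264 / 3.1288 = 2.59729… → 2.60

2.60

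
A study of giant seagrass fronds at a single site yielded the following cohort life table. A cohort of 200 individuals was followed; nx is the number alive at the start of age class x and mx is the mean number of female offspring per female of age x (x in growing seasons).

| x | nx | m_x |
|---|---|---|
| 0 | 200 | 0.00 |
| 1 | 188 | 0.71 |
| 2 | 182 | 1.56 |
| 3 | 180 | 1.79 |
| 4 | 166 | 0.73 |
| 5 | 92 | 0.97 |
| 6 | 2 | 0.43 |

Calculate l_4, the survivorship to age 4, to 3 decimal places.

l_4 = n_4/n_0 = 166/200 = 0.83 → 0.830

0.830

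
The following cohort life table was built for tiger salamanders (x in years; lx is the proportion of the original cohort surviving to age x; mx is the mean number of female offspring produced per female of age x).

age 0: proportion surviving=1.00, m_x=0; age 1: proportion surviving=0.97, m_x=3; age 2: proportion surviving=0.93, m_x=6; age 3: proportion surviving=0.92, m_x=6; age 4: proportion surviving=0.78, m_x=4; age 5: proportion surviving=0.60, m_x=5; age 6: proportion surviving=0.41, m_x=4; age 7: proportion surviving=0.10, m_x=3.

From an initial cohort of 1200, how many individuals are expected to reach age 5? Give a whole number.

720

Expected survivors = N0 · l_5 = 1200 × 0.60 = 720 → 720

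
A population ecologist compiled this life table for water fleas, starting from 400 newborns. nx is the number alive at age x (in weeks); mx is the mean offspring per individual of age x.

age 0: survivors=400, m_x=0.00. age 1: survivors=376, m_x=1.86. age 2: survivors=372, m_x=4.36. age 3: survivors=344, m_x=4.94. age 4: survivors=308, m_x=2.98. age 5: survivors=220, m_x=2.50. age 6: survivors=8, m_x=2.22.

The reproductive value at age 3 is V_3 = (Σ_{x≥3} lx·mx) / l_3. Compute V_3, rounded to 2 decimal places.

9.26

lx = nx/n0 = nx/400: 1, 0.94, 0.93, 0.86, 0.77, 0.55, 0.02
lx·mx for x ≥ 3: 4.2484, 2.2946, 1.375, 0.0444 → sum = 7.9624
V_3 = 7.9624 / l_3 = 7.9624 / 0.86 = 9.258605… → 9.26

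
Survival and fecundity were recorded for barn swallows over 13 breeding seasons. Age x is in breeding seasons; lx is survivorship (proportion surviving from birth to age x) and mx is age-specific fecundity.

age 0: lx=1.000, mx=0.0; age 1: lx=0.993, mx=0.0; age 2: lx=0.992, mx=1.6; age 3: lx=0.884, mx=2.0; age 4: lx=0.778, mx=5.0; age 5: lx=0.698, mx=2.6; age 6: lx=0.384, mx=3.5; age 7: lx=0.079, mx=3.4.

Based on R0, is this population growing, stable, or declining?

growing

R0 = Σ lx·mx = 0 + 0 + 1.5872 + 1.768 + 3.89 + 1.8148 + 1.344 + 0.2686 = 10.6726
R0 > 1, so the population is growing.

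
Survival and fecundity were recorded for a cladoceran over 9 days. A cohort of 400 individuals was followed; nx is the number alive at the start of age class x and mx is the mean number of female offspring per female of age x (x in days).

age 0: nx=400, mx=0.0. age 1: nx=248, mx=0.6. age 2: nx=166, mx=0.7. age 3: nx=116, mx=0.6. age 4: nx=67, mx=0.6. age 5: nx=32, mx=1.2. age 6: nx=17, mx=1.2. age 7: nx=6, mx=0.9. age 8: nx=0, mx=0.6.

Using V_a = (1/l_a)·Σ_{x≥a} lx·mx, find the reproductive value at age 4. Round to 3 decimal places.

1.558

lx = nx/n0 = nx/400: 1, 0.62, 0.415, 0.29, 0.1675, 0.08, 0.0425, 0.015, 0
lx·mx for x ≥ 4: 0.1005, 0.096, 0.051, 0.0135, 0 → sum = 0.261
V_4 = 0.261 / l_4 = 0.261 / 0.1675 = 1.558209… → 1.558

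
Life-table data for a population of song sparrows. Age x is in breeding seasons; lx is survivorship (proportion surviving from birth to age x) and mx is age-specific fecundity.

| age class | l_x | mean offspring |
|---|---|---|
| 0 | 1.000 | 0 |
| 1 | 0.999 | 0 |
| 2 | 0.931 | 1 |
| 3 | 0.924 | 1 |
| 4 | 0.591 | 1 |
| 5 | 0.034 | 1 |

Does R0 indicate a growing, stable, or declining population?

growing

R0 = Σ lx·mx = 0 + 0 + 0.931 + 0.924 + 0.591 + 0.034 = 2.48
R0 > 1, so the population is growing.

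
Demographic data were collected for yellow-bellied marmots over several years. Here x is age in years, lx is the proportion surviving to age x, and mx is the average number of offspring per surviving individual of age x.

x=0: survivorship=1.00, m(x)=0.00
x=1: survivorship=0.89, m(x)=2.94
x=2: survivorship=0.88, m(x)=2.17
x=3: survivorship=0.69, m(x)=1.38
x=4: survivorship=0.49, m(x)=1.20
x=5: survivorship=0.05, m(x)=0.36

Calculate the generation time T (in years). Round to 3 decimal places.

lx·mx: 0, 2.6166, 1.9096, 0.9522, 0.588, 0.018 → R0 = 6.0844
x·lx·mx: 0, 2.6166, 3.8192, 2.8566, 2.352, 0.09 → Σ = 11.7344
T = 11.7344 / 6.0844 = 1.928604… → 1.929

1.929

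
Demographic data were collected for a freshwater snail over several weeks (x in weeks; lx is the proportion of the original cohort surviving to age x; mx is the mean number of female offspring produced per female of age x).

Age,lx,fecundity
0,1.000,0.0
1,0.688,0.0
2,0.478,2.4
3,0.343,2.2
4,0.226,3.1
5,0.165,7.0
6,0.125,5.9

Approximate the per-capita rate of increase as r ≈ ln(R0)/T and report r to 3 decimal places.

0.385

R0 = Σ lx·mx = 0 + 0 + 1.1472 + 0.7546 + 0.7006 + 1.155 + 0.7375 = 4.4949
Σ x·lx·mx = 17.5606; T = 17.5606/4.4949 = 3.90678…
r ≈ ln(R0)/T = ln(4.4949)/3.90678… = 0.3847… → 0.385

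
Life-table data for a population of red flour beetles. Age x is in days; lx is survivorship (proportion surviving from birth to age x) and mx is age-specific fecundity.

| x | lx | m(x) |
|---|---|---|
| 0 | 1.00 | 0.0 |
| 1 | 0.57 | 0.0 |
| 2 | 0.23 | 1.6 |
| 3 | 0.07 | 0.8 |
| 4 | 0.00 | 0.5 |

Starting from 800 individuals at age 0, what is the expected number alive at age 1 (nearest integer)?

Expected survivors = N0 · l_1 = 800 × 0.57 = 456 → 456

456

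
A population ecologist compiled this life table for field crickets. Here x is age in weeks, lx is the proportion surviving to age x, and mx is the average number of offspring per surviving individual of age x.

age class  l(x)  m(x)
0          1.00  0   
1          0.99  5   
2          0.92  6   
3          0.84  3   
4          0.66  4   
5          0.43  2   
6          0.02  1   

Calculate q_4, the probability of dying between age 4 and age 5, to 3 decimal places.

0.348

q_4 = (l_4 − l_5) / l_4 = (0.66 − 0.43) / 0.66
     = 0.23 / 0.66 = 0.348485… → 0.348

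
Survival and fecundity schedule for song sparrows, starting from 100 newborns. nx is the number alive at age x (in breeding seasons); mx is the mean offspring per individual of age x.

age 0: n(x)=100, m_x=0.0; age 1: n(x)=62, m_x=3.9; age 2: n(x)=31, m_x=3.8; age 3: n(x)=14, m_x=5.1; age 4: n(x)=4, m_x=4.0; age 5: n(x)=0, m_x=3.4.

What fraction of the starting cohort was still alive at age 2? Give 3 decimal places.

0.310

l_2 = n_2/n_0 = 31/100 = 0.31 → 0.310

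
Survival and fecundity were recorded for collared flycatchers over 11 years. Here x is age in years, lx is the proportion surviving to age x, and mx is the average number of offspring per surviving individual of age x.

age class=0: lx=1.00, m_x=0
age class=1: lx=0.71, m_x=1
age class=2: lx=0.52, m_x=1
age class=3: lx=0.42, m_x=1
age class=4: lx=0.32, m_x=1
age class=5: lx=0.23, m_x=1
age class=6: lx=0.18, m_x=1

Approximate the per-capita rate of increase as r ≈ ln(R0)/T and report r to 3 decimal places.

0.317

R0 = Σ lx·mx = 0 + 0.71 + 0.52 + 0.42 + 0.32 + 0.23 + 0.18 = 2.38
Σ x·lx·mx = 6.52; T = 6.52/2.38 = 2.7395…
r ≈ ln(R0)/T = ln(2.38)/2.7395… = 0.31652… → 0.317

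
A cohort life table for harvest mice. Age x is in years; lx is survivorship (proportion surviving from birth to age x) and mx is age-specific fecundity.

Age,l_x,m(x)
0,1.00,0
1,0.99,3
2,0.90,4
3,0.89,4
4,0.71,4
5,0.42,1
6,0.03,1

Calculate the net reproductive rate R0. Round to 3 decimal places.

lx·mx by age: 0, 2.97, 3.6, 3.56, 2.84, 0.42, 0.03
R0 = Σ lx·mx = 13.42 → 13.420

13.420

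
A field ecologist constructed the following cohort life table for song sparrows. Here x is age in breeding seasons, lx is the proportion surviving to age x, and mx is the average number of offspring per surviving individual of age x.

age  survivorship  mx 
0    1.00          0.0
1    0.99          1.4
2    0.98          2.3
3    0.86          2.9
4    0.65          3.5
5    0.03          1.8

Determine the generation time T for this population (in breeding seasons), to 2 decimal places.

lx·mx: 0, 1.386, 2.254, 2.494, 2.275, 0.054 → R0 = 8.463
x·lx·mx: 0, 1.386, 4.508, 7.482, 9.1, 0.27 → Σ = 22.746
T = 22.746 / 8.463 = 2.687699… → 2.69

2.69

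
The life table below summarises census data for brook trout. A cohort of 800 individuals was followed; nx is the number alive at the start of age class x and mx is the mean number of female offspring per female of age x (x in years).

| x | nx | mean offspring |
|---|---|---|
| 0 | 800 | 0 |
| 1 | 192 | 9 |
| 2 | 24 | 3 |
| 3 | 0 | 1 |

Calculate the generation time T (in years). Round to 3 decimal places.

1.040

lx = nx/n0 = nx/800: 1, 0.24, 0.03, 0
lx·mx: 0, 2.16, 0.09, 0 → R0 = 2.25
x·lx·mx: 0, 2.16, 0.18, 0 → Σ = 2.34
T = 2.34 / 2.25 = 1.04 → 1.040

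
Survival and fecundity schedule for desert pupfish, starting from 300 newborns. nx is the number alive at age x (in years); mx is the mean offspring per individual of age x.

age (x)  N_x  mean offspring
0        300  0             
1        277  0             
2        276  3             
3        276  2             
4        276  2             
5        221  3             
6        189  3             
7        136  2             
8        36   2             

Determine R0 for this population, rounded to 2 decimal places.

11.69

lx = nx/n0 = nx/300: 1, 0.92333…, 0.92, 0.92, 0.92, 0.73667…, 0.63, 0.45333…, 0.12
lx·mx by age: 0, 0, 2.76, 1.84, 1.84, 2.21…, 1.89, 0.906667…, 0.24
R0 = Σ lx·mx = 11.686667… → 11.69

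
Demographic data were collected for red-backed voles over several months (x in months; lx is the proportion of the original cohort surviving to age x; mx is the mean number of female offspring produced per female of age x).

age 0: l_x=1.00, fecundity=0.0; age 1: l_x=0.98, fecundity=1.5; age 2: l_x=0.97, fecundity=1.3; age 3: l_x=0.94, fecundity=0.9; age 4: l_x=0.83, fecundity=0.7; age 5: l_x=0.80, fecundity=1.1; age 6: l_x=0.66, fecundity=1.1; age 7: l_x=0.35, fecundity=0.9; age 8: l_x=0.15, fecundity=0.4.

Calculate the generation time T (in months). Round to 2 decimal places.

3.31

lx·mx: 0, 1.47, 1.261, 0.846, 0.581, 0.88, 0.726, 0.315, 0.06 → R0 = 6.139
x·lx·mx: 0, 1.47, 2.522, 2.538, 2.324, 4.4, 4.356, 2.205, 0.48 → Σ = 20.295
T = 20.295 / 6.139 = 3.305913… → 3.31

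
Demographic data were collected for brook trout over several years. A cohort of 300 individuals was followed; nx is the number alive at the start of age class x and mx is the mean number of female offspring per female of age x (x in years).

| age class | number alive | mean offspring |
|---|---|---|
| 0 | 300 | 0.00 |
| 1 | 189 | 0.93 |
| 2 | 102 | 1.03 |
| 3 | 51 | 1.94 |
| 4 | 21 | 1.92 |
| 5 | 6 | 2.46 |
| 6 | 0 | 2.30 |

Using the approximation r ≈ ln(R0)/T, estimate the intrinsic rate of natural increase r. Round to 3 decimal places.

lx = nx/n0 = nx/300: 1, 0.63, 0.34, 0.17, 0.07, 0.02, 0
R0 = Σ lx·mx = 0 + 0.5859 + 0.3502 + 0.3298 + 0.1344 + 0.0492 + 0 = 1.4495
Σ x·lx·mx = 3.0593; T = 3.0593/1.4495 = 2.11059…
r ≈ ln(R0)/T = ln(1.4495)/2.11059… = 0.17588… → 0.176

0.176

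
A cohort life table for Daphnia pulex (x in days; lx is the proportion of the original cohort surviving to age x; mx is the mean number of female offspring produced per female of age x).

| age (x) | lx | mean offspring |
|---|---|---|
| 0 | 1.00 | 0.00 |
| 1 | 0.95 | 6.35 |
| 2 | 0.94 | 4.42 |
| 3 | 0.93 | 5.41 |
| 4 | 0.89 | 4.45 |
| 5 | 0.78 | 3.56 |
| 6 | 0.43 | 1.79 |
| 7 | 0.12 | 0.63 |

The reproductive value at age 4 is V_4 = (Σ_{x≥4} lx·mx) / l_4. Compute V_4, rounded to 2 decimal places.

lx·mx for x ≥ 4: 3.9605, 2.7768, 0.7697, 0.0756 → sum = 7.5826
V_4 = 7.5826 / l_4 = 7.5826 / 0.89 = 8.519775… → 8.52

8.52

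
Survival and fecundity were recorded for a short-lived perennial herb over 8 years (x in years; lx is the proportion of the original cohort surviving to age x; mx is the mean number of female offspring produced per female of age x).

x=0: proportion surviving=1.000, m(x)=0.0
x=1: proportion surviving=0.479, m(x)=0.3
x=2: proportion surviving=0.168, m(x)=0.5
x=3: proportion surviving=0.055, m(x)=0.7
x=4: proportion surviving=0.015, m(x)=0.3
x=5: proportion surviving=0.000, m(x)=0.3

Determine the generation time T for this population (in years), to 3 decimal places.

lx·mx: 0, 0.1437, 0.084, 0.0385, 0.0045, 0 → R0 = 0.2707
x·lx·mx: 0, 0.1437, 0.168, 0.1155, 0.018, 0 → Σ = 0.4452
T = 0.4452 / 0.2707 = 1.644625… → 1.645

1.645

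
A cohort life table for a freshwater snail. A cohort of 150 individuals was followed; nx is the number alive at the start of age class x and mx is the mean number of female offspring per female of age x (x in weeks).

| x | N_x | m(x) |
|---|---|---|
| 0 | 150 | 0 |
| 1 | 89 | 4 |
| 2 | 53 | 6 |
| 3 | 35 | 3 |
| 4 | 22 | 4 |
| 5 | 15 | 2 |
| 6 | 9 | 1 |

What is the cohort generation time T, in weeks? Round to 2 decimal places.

2.06

lx = nx/n0 = nx/150: 1, 0.59333…, 0.35333…, 0.23333…, 0.14667…, 0.1, 0.06
lx·mx: 0, 2.373333…, 2.12…, 0.7…, 0.586667…, 0.2, 0.06 → R0 = 6.04…
x·lx·mx: 0, 2.373333…, 4.24…, 2.1…, 2.346667…, 1, 0.36 → Σ = 12.42…
T = 12.42… / 6.04… = 2.056291… → 2.06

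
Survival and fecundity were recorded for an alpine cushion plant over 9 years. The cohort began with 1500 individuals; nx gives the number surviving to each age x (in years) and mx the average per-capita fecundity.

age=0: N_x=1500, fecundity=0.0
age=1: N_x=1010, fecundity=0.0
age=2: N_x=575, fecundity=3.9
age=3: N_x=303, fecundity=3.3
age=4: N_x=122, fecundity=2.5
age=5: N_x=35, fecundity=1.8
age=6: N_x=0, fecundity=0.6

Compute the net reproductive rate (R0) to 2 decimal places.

2.41

lx = nx/n0 = nx/1500: 1, 0.67333…, 0.38333…, 0.202, 0.08133…, 0.02333…, 0
lx·mx by age: 0, 0, 1.495…, 0.6666, 0.203333…, 0.042…, 0
R0 = Σ lx·mx = 2.406933… → 2.41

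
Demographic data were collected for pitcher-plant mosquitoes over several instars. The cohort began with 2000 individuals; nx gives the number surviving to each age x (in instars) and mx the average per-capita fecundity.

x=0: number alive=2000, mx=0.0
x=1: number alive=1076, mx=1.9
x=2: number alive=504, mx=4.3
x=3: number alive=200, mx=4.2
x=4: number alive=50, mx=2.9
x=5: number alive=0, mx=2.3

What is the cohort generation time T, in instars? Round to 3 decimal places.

1.824

lx = nx/n0 = nx/2000: 1, 0.538, 0.252, 0.1, 0.025, 0
lx·mx: 0, 1.0222, 1.0836, 0.42, 0.0725, 0 → R0 = 2.5983
x·lx·mx: 0, 1.0222, 2.1672, 1.26, 0.29, 0 → Σ = 4.7394
T = 4.7394 / 2.5983 = 1.824039… → 1.824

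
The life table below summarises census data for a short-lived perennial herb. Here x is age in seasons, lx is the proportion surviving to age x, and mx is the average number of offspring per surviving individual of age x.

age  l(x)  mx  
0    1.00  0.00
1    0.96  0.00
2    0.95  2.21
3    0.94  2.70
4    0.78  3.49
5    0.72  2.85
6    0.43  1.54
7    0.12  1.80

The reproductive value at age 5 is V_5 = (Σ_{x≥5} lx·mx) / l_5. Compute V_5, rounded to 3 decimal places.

4.070

lx·mx for x ≥ 5: 2.052, 0.6622, 0.216 → sum = 2.9302
V_5 = 2.9302 / l_5 = 2.9302 / 0.72 = 4.069722… → 4.070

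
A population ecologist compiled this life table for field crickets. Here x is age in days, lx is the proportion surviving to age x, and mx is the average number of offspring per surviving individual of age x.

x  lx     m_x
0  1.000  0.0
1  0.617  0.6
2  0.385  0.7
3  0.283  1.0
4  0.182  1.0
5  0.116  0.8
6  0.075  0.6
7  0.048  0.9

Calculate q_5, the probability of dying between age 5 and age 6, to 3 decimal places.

0.353

q_5 = (l_5 − l_6) / l_5 = (0.116 − 0.075) / 0.116
     = 0.041 / 0.116 = 0.353448… → 0.353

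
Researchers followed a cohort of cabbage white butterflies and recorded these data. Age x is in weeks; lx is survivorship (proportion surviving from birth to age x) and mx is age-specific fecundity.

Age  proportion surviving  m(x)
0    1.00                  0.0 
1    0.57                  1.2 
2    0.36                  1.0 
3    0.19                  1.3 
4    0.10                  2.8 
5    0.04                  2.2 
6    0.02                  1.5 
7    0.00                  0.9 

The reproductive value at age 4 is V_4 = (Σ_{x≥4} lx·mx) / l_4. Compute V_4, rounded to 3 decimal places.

lx·mx for x ≥ 4: 0.28, 0.088, 0.03, 0 → sum = 0.398
V_4 = 0.398 / l_4 = 0.398 / 0.1 = 3.98 → 3.980

3.980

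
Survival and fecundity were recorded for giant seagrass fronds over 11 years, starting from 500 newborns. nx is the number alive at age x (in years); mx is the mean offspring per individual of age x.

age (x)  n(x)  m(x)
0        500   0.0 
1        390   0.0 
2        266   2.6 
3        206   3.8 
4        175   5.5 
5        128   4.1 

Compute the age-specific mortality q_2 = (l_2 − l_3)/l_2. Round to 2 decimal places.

lx = nx/n0 = nx/500: 1, 0.78, 0.532, 0.412, 0.35, 0.256
q_2 = (l_2 − l_3) / l_2 = (0.532 − 0.412) / 0.532
     = 0.12 / 0.532 = 0.225564… → 0.23

0.23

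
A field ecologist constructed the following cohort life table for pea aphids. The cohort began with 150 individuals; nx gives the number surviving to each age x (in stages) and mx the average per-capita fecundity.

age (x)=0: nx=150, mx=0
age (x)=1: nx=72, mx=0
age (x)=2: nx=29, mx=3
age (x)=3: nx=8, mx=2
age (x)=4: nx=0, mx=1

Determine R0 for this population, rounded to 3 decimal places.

0.687

lx = nx/n0 = nx/150: 1, 0.48, 0.19333…, 0.05333…, 0
lx·mx by age: 0, 0, 0.58…, 0.106667…, 0
R0 = Σ lx·mx = 0.686667… → 0.687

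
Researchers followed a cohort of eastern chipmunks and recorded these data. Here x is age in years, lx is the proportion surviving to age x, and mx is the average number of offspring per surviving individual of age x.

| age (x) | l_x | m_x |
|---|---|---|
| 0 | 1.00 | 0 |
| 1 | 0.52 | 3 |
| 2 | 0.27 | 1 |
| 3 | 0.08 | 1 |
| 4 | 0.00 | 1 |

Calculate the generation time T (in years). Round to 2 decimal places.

lx·mx: 0, 1.56, 0.27, 0.08, 0 → R0 = 1.91
x·lx·mx: 0, 1.56, 0.54, 0.24, 0 → Σ = 2.34
T = 2.34 / 1.91 = 1.225131… → 1.23

1.23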